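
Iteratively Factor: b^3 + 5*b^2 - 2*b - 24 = (b - 2)*(b^2 + 7*b + 12) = (b - 2)*(b + 4)*(b + 3)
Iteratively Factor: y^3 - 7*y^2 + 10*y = (y - 2)*(y^2 - 5*y) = y*(y - 2)*(y - 5)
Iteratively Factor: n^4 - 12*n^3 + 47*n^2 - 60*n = (n - 3)*(n^3 - 9*n^2 + 20*n) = n*(n - 3)*(n^2 - 9*n + 20) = n*(n - 4)*(n - 3)*(n - 5)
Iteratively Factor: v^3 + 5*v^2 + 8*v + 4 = (v + 1)*(v^2 + 4*v + 4) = (v + 1)*(v + 2)*(v + 2)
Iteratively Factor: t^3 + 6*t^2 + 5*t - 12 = (t + 4)*(t^2 + 2*t - 3) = (t + 3)*(t + 4)*(t - 1)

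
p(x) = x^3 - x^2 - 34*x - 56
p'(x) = 3*x^2 - 2*x - 34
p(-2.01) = 0.18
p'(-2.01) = -17.86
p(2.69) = -135.23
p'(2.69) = -17.67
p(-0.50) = -39.38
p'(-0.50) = -32.25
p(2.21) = -125.23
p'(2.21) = -23.77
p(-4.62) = -18.88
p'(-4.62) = 39.27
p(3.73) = -144.84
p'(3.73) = 0.28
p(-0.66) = -34.28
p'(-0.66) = -31.37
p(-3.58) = 7.02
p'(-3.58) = 11.61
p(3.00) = -140.00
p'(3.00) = -13.00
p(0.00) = -56.00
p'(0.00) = -34.00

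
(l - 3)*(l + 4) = l^2 + l - 12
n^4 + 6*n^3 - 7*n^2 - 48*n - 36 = (n - 3)*(n + 1)*(n + 2)*(n + 6)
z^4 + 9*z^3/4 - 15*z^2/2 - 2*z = z*(z - 2)*(z + 1/4)*(z + 4)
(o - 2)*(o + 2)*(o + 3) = o^3 + 3*o^2 - 4*o - 12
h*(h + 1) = h^2 + h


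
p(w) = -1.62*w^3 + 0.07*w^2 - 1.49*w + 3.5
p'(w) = -4.86*w^2 + 0.14*w - 1.49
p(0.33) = 2.96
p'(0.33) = -1.97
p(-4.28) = 138.17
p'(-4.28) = -91.12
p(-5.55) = 290.87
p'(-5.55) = -151.97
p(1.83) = -8.92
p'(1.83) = -17.51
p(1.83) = -8.92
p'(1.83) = -17.51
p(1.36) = -2.47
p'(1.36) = -10.29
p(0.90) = 1.03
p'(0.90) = -5.30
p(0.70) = 1.94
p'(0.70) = -3.77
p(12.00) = -2803.66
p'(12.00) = -699.65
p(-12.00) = 2830.82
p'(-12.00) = -703.01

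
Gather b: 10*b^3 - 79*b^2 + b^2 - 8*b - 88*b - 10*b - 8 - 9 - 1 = 10*b^3 - 78*b^2 - 106*b - 18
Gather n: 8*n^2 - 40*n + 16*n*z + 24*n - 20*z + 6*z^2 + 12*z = 8*n^2 + n*(16*z - 16) + 6*z^2 - 8*z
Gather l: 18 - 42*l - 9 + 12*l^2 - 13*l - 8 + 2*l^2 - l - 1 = 14*l^2 - 56*l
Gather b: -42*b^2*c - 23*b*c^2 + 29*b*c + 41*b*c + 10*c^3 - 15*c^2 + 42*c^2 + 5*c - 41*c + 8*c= -42*b^2*c + b*(-23*c^2 + 70*c) + 10*c^3 + 27*c^2 - 28*c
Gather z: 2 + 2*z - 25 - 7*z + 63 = 40 - 5*z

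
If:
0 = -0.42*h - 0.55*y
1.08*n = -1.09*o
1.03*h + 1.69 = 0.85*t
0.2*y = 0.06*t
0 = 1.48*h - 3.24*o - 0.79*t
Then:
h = -0.53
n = 0.58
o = -0.57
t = 1.35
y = 0.40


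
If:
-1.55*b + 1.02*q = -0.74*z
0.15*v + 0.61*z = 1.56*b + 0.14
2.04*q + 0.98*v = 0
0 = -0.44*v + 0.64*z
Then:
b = 0.00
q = -0.12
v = 0.25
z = 0.17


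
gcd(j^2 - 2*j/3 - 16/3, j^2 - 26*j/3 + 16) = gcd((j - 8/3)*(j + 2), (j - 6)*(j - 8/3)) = j - 8/3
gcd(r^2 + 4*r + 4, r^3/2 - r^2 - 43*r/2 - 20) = 1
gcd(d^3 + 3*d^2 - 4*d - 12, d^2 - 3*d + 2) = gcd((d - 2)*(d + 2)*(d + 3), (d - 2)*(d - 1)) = d - 2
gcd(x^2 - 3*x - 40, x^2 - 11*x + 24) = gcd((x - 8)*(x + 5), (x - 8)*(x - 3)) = x - 8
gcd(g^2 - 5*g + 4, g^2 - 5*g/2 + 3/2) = g - 1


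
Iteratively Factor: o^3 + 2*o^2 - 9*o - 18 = (o + 3)*(o^2 - o - 6) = (o - 3)*(o + 3)*(o + 2)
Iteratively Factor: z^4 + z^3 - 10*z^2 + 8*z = (z - 1)*(z^3 + 2*z^2 - 8*z) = z*(z - 1)*(z^2 + 2*z - 8) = z*(z - 1)*(z + 4)*(z - 2)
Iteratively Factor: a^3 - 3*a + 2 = (a - 1)*(a^2 + a - 2) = (a - 1)^2*(a + 2)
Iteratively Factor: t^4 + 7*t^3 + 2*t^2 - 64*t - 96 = (t + 2)*(t^3 + 5*t^2 - 8*t - 48) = (t + 2)*(t + 4)*(t^2 + t - 12) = (t + 2)*(t + 4)^2*(t - 3)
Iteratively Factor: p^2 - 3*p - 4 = (p + 1)*(p - 4)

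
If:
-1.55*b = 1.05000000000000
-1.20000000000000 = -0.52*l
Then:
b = -0.68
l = 2.31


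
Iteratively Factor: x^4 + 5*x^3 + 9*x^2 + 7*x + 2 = (x + 1)*(x^3 + 4*x^2 + 5*x + 2) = (x + 1)*(x + 2)*(x^2 + 2*x + 1) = (x + 1)^2*(x + 2)*(x + 1)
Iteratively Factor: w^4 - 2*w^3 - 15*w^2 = (w)*(w^3 - 2*w^2 - 15*w) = w*(w + 3)*(w^2 - 5*w) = w^2*(w + 3)*(w - 5)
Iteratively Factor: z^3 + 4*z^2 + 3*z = (z + 1)*(z^2 + 3*z) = (z + 1)*(z + 3)*(z)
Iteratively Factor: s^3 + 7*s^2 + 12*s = (s + 4)*(s^2 + 3*s) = s*(s + 4)*(s + 3)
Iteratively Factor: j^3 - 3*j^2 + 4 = (j - 2)*(j^2 - j - 2) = (j - 2)^2*(j + 1)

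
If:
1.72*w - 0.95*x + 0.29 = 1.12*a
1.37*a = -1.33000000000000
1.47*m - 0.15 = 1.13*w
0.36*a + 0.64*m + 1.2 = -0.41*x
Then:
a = -0.97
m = -0.84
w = -1.22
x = -0.77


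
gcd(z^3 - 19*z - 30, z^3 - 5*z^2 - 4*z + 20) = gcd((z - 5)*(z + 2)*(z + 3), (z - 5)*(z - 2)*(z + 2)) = z^2 - 3*z - 10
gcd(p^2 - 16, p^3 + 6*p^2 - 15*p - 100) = p - 4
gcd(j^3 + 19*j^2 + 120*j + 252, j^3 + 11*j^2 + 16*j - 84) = j^2 + 13*j + 42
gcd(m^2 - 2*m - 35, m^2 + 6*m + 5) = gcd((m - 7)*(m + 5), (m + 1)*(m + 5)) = m + 5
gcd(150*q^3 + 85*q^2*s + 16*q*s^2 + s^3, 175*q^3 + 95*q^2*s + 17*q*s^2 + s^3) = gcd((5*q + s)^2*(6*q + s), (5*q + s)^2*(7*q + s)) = 25*q^2 + 10*q*s + s^2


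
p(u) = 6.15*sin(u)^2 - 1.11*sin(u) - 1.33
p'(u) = 12.3*sin(u)*cos(u) - 1.11*cos(u)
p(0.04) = -1.36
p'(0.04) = -0.62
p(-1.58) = 5.93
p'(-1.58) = 0.12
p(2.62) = -0.36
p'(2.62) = -4.35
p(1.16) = 2.82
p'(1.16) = 4.06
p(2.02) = 2.66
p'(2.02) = -4.33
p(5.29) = 3.92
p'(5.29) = -6.23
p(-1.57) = 5.93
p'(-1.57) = -0.01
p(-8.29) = 4.73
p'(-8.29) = 5.18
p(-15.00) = 1.99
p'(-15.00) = 6.92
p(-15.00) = 1.99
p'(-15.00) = 6.92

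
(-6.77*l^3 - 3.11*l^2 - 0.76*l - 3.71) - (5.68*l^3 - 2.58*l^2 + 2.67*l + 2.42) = -12.45*l^3 - 0.53*l^2 - 3.43*l - 6.13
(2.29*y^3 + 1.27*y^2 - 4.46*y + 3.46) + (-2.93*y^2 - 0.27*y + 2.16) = 2.29*y^3 - 1.66*y^2 - 4.73*y + 5.62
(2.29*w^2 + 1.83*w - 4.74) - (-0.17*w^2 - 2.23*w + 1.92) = 2.46*w^2 + 4.06*w - 6.66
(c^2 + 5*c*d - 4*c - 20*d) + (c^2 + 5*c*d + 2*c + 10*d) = 2*c^2 + 10*c*d - 2*c - 10*d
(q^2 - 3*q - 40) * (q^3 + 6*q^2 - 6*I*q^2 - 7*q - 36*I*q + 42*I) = q^5 + 3*q^4 - 6*I*q^4 - 65*q^3 - 18*I*q^3 - 219*q^2 + 390*I*q^2 + 280*q + 1314*I*q - 1680*I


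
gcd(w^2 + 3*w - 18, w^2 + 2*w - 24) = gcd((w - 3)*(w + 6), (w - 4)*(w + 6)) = w + 6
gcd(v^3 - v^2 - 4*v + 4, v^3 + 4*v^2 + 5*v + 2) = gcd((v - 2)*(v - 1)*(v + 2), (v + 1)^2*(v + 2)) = v + 2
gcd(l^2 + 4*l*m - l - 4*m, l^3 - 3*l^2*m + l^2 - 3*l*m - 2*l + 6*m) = l - 1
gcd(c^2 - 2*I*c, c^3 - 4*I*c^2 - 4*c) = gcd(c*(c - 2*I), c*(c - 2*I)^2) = c^2 - 2*I*c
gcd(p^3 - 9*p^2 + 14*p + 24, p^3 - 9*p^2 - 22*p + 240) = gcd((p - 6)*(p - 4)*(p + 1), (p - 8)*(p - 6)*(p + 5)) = p - 6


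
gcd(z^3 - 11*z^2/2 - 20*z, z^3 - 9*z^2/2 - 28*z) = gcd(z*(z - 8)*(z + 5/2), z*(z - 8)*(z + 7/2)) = z^2 - 8*z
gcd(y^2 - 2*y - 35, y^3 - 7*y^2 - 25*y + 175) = y^2 - 2*y - 35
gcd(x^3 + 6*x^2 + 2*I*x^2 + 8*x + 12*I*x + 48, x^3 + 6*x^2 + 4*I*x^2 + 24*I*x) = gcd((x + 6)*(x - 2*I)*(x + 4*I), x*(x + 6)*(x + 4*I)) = x^2 + x*(6 + 4*I) + 24*I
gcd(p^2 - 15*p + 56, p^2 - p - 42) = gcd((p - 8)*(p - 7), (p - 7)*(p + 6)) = p - 7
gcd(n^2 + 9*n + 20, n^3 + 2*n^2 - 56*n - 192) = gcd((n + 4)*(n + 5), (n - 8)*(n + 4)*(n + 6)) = n + 4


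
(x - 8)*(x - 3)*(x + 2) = x^3 - 9*x^2 + 2*x + 48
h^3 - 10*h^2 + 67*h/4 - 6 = (h - 8)*(h - 3/2)*(h - 1/2)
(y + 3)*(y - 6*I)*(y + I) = y^3 + 3*y^2 - 5*I*y^2 + 6*y - 15*I*y + 18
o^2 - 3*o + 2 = (o - 2)*(o - 1)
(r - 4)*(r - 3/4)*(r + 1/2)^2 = r^4 - 15*r^3/4 - 3*r^2/2 + 29*r/16 + 3/4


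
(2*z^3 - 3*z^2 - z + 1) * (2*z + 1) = 4*z^4 - 4*z^3 - 5*z^2 + z + 1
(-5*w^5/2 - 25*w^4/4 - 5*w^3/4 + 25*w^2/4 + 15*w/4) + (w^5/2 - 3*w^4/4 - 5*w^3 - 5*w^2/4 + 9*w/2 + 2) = -2*w^5 - 7*w^4 - 25*w^3/4 + 5*w^2 + 33*w/4 + 2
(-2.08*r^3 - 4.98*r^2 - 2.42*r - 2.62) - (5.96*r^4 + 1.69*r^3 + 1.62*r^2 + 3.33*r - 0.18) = -5.96*r^4 - 3.77*r^3 - 6.6*r^2 - 5.75*r - 2.44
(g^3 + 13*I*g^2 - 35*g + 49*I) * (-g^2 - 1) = -g^5 - 13*I*g^4 + 34*g^3 - 62*I*g^2 + 35*g - 49*I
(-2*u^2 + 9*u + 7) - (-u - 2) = -2*u^2 + 10*u + 9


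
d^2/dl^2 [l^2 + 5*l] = 2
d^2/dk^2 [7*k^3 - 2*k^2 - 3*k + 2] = 42*k - 4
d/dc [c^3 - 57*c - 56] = 3*c^2 - 57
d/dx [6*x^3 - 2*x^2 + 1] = 2*x*(9*x - 2)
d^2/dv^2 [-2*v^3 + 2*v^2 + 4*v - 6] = 4 - 12*v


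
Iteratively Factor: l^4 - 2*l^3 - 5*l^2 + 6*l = (l - 1)*(l^3 - l^2 - 6*l) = l*(l - 1)*(l^2 - l - 6) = l*(l - 3)*(l - 1)*(l + 2)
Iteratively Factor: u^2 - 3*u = (u)*(u - 3)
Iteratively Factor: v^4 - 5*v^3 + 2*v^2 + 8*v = (v - 2)*(v^3 - 3*v^2 - 4*v) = (v - 2)*(v + 1)*(v^2 - 4*v) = v*(v - 2)*(v + 1)*(v - 4)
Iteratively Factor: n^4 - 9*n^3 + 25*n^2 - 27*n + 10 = (n - 1)*(n^3 - 8*n^2 + 17*n - 10) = (n - 5)*(n - 1)*(n^2 - 3*n + 2) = (n - 5)*(n - 1)^2*(n - 2)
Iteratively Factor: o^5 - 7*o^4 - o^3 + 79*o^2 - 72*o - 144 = (o + 3)*(o^4 - 10*o^3 + 29*o^2 - 8*o - 48) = (o - 4)*(o + 3)*(o^3 - 6*o^2 + 5*o + 12) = (o - 4)*(o + 1)*(o + 3)*(o^2 - 7*o + 12) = (o - 4)*(o - 3)*(o + 1)*(o + 3)*(o - 4)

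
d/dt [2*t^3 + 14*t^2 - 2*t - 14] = 6*t^2 + 28*t - 2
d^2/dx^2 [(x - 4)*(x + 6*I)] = 2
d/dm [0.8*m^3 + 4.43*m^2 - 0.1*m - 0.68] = 2.4*m^2 + 8.86*m - 0.1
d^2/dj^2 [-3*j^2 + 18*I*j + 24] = -6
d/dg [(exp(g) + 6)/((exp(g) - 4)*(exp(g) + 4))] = (-exp(2*g) - 12*exp(g) - 16)*exp(g)/(exp(4*g) - 32*exp(2*g) + 256)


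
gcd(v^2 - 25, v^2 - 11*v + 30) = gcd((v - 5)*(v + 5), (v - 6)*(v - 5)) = v - 5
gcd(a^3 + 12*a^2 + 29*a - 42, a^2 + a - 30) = a + 6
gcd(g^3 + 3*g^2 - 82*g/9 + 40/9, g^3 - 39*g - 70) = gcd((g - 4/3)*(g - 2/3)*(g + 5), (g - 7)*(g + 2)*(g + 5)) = g + 5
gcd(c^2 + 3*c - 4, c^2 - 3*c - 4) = 1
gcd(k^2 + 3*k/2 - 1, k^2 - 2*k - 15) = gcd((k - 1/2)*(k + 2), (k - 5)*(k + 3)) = 1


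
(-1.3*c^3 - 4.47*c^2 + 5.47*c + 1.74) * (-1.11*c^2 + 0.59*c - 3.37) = 1.443*c^5 + 4.1947*c^4 - 4.328*c^3 + 16.3598*c^2 - 17.4073*c - 5.8638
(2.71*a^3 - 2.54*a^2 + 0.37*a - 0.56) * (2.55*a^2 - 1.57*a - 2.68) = 6.9105*a^5 - 10.7317*a^4 - 2.3315*a^3 + 4.7983*a^2 - 0.1124*a + 1.5008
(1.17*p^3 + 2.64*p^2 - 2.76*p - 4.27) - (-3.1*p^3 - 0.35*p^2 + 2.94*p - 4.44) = 4.27*p^3 + 2.99*p^2 - 5.7*p + 0.170000000000001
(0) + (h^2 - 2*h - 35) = h^2 - 2*h - 35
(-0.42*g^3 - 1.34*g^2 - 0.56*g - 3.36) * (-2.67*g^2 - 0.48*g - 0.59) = 1.1214*g^5 + 3.7794*g^4 + 2.3862*g^3 + 10.0306*g^2 + 1.9432*g + 1.9824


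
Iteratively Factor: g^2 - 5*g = (g - 5)*(g)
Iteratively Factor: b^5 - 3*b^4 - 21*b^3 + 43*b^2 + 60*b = (b - 5)*(b^4 + 2*b^3 - 11*b^2 - 12*b) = b*(b - 5)*(b^3 + 2*b^2 - 11*b - 12) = b*(b - 5)*(b + 4)*(b^2 - 2*b - 3) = b*(b - 5)*(b + 1)*(b + 4)*(b - 3)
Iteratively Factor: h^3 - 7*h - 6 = (h + 2)*(h^2 - 2*h - 3) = (h + 1)*(h + 2)*(h - 3)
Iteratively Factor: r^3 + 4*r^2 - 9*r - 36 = (r + 4)*(r^2 - 9) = (r + 3)*(r + 4)*(r - 3)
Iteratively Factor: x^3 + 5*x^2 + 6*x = (x)*(x^2 + 5*x + 6) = x*(x + 3)*(x + 2)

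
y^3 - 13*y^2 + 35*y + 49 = (y - 7)^2*(y + 1)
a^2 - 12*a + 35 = (a - 7)*(a - 5)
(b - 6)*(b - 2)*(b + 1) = b^3 - 7*b^2 + 4*b + 12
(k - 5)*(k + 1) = k^2 - 4*k - 5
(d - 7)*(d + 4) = d^2 - 3*d - 28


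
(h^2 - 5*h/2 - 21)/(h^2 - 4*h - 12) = (h + 7/2)/(h + 2)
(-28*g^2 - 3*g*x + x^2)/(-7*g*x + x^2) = (4*g + x)/x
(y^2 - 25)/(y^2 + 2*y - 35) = (y + 5)/(y + 7)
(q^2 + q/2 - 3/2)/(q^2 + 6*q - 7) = (q + 3/2)/(q + 7)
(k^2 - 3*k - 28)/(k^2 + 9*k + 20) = (k - 7)/(k + 5)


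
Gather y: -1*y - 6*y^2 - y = -6*y^2 - 2*y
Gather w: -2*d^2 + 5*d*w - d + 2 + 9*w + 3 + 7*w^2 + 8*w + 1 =-2*d^2 - d + 7*w^2 + w*(5*d + 17) + 6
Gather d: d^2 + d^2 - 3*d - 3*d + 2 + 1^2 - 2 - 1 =2*d^2 - 6*d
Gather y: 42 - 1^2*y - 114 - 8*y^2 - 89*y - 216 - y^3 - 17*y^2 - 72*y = -y^3 - 25*y^2 - 162*y - 288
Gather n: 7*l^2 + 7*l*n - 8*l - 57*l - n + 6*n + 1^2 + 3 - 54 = 7*l^2 - 65*l + n*(7*l + 5) - 50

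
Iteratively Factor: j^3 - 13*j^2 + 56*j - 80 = (j - 5)*(j^2 - 8*j + 16) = (j - 5)*(j - 4)*(j - 4)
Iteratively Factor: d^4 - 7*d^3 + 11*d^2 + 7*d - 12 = (d - 1)*(d^3 - 6*d^2 + 5*d + 12) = (d - 3)*(d - 1)*(d^2 - 3*d - 4) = (d - 4)*(d - 3)*(d - 1)*(d + 1)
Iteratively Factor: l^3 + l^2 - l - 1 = (l + 1)*(l^2 - 1) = (l + 1)^2*(l - 1)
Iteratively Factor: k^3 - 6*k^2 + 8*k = (k)*(k^2 - 6*k + 8) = k*(k - 4)*(k - 2)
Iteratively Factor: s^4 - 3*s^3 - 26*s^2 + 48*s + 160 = (s - 5)*(s^3 + 2*s^2 - 16*s - 32) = (s - 5)*(s - 4)*(s^2 + 6*s + 8) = (s - 5)*(s - 4)*(s + 4)*(s + 2)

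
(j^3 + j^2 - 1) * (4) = 4*j^3 + 4*j^2 - 4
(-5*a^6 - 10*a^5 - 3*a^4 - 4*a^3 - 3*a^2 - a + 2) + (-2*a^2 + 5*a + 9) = -5*a^6 - 10*a^5 - 3*a^4 - 4*a^3 - 5*a^2 + 4*a + 11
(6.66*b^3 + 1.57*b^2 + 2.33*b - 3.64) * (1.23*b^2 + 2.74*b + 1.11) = 8.1918*b^5 + 20.1795*b^4 + 14.5603*b^3 + 3.6497*b^2 - 7.3873*b - 4.0404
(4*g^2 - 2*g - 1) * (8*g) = 32*g^3 - 16*g^2 - 8*g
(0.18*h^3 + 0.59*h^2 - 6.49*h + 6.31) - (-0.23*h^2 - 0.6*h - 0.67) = 0.18*h^3 + 0.82*h^2 - 5.89*h + 6.98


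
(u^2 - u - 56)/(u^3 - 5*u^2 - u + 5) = (u^2 - u - 56)/(u^3 - 5*u^2 - u + 5)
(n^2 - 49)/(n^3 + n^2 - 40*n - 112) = (n + 7)/(n^2 + 8*n + 16)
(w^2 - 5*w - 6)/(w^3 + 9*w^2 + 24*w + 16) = (w - 6)/(w^2 + 8*w + 16)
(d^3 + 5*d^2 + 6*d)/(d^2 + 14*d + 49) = d*(d^2 + 5*d + 6)/(d^2 + 14*d + 49)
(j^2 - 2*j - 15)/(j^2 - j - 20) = (j + 3)/(j + 4)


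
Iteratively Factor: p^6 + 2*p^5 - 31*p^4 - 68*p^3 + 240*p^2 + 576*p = (p + 3)*(p^5 - p^4 - 28*p^3 + 16*p^2 + 192*p) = p*(p + 3)*(p^4 - p^3 - 28*p^2 + 16*p + 192) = p*(p + 3)^2*(p^3 - 4*p^2 - 16*p + 64) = p*(p + 3)^2*(p + 4)*(p^2 - 8*p + 16) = p*(p - 4)*(p + 3)^2*(p + 4)*(p - 4)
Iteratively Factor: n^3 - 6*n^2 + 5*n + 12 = (n - 3)*(n^2 - 3*n - 4) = (n - 3)*(n + 1)*(n - 4)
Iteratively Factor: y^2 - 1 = (y + 1)*(y - 1)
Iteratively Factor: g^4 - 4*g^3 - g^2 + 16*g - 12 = (g + 2)*(g^3 - 6*g^2 + 11*g - 6) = (g - 2)*(g + 2)*(g^2 - 4*g + 3) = (g - 2)*(g - 1)*(g + 2)*(g - 3)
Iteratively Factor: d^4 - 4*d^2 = (d)*(d^3 - 4*d) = d^2*(d^2 - 4) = d^2*(d - 2)*(d + 2)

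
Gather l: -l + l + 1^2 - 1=0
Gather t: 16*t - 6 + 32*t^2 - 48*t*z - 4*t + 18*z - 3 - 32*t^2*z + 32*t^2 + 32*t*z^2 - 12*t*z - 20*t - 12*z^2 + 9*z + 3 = t^2*(64 - 32*z) + t*(32*z^2 - 60*z - 8) - 12*z^2 + 27*z - 6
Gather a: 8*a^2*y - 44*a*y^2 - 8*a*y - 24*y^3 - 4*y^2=8*a^2*y + a*(-44*y^2 - 8*y) - 24*y^3 - 4*y^2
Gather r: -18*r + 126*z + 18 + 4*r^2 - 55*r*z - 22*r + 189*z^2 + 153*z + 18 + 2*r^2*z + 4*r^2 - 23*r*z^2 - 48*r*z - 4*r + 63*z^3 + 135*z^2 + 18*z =r^2*(2*z + 8) + r*(-23*z^2 - 103*z - 44) + 63*z^3 + 324*z^2 + 297*z + 36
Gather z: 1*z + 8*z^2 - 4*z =8*z^2 - 3*z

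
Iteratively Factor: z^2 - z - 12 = (z + 3)*(z - 4)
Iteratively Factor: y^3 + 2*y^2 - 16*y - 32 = (y - 4)*(y^2 + 6*y + 8) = (y - 4)*(y + 2)*(y + 4)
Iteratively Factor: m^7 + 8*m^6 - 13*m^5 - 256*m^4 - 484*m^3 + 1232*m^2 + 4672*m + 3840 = (m + 4)*(m^6 + 4*m^5 - 29*m^4 - 140*m^3 + 76*m^2 + 928*m + 960) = (m + 4)^2*(m^5 - 29*m^3 - 24*m^2 + 172*m + 240) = (m + 2)*(m + 4)^2*(m^4 - 2*m^3 - 25*m^2 + 26*m + 120) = (m - 5)*(m + 2)*(m + 4)^2*(m^3 + 3*m^2 - 10*m - 24) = (m - 5)*(m - 3)*(m + 2)*(m + 4)^2*(m^2 + 6*m + 8) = (m - 5)*(m - 3)*(m + 2)^2*(m + 4)^2*(m + 4)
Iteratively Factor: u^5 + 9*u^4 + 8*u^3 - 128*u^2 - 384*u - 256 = (u + 4)*(u^4 + 5*u^3 - 12*u^2 - 80*u - 64) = (u + 4)^2*(u^3 + u^2 - 16*u - 16) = (u - 4)*(u + 4)^2*(u^2 + 5*u + 4) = (u - 4)*(u + 1)*(u + 4)^2*(u + 4)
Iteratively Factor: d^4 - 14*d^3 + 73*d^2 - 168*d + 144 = (d - 3)*(d^3 - 11*d^2 + 40*d - 48) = (d - 3)^2*(d^2 - 8*d + 16) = (d - 4)*(d - 3)^2*(d - 4)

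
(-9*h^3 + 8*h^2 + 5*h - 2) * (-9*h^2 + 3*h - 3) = 81*h^5 - 99*h^4 + 6*h^3 + 9*h^2 - 21*h + 6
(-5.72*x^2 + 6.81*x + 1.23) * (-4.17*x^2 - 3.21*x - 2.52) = 23.8524*x^4 - 10.0365*x^3 - 12.5748*x^2 - 21.1095*x - 3.0996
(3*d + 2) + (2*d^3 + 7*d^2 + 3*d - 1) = 2*d^3 + 7*d^2 + 6*d + 1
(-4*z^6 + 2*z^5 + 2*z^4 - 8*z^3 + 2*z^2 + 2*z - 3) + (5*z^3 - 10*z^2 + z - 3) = -4*z^6 + 2*z^5 + 2*z^4 - 3*z^3 - 8*z^2 + 3*z - 6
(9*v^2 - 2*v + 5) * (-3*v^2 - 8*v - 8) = -27*v^4 - 66*v^3 - 71*v^2 - 24*v - 40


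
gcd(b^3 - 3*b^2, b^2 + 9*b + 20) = 1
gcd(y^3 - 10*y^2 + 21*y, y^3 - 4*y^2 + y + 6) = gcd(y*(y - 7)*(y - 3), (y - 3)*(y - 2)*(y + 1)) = y - 3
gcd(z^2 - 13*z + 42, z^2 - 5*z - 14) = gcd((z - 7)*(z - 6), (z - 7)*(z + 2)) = z - 7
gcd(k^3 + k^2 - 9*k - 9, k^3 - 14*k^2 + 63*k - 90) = k - 3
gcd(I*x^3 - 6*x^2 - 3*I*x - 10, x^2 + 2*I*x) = x + 2*I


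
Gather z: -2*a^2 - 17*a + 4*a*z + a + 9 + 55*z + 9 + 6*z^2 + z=-2*a^2 - 16*a + 6*z^2 + z*(4*a + 56) + 18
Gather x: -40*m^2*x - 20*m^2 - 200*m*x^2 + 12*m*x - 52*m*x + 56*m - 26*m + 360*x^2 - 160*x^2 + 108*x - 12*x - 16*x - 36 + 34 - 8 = -20*m^2 + 30*m + x^2*(200 - 200*m) + x*(-40*m^2 - 40*m + 80) - 10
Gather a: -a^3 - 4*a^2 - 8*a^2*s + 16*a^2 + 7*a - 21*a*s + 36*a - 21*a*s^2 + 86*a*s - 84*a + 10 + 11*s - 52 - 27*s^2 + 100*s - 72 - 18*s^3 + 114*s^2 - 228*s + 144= -a^3 + a^2*(12 - 8*s) + a*(-21*s^2 + 65*s - 41) - 18*s^3 + 87*s^2 - 117*s + 30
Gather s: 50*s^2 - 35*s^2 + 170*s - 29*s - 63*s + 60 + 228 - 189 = 15*s^2 + 78*s + 99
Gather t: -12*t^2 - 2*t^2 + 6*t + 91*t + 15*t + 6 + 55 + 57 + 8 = -14*t^2 + 112*t + 126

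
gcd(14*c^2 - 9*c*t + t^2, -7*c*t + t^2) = -7*c + t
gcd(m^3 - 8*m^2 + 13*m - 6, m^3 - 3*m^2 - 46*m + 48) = m - 1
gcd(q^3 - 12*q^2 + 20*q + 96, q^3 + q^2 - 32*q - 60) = q^2 - 4*q - 12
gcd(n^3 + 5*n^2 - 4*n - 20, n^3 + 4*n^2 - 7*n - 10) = n^2 + 3*n - 10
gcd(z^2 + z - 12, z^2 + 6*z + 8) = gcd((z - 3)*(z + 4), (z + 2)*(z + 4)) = z + 4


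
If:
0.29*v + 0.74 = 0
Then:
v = -2.55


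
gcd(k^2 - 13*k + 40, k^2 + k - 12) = 1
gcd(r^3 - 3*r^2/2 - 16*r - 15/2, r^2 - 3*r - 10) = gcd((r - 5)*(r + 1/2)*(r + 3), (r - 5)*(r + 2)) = r - 5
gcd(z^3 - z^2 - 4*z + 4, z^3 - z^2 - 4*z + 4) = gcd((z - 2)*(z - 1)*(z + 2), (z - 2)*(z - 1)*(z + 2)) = z^3 - z^2 - 4*z + 4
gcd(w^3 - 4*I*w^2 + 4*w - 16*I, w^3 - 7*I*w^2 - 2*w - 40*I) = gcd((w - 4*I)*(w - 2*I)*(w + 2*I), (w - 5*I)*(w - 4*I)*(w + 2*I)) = w^2 - 2*I*w + 8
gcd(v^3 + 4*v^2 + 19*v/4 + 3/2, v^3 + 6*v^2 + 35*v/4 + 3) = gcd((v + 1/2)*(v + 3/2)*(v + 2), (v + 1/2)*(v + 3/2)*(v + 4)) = v^2 + 2*v + 3/4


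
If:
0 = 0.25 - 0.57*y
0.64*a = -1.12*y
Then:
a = -0.77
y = 0.44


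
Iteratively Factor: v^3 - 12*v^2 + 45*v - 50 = (v - 5)*(v^2 - 7*v + 10) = (v - 5)*(v - 2)*(v - 5)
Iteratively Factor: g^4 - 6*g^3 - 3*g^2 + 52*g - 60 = (g - 2)*(g^3 - 4*g^2 - 11*g + 30) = (g - 5)*(g - 2)*(g^2 + g - 6) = (g - 5)*(g - 2)^2*(g + 3)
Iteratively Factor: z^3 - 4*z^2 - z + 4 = (z - 1)*(z^2 - 3*z - 4) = (z - 4)*(z - 1)*(z + 1)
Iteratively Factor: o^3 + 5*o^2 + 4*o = (o + 4)*(o^2 + o) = (o + 1)*(o + 4)*(o)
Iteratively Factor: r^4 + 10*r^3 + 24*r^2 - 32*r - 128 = (r - 2)*(r^3 + 12*r^2 + 48*r + 64) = (r - 2)*(r + 4)*(r^2 + 8*r + 16) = (r - 2)*(r + 4)^2*(r + 4)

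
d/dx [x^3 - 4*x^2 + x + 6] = 3*x^2 - 8*x + 1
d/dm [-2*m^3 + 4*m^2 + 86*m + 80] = -6*m^2 + 8*m + 86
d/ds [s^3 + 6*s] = 3*s^2 + 6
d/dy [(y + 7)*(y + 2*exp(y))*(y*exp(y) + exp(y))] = (y^3 + 4*y^2*exp(y) + 11*y^2 + 36*y*exp(y) + 23*y + 44*exp(y) + 7)*exp(y)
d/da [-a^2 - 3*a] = -2*a - 3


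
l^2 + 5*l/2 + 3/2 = (l + 1)*(l + 3/2)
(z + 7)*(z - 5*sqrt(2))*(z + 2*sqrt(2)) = z^3 - 3*sqrt(2)*z^2 + 7*z^2 - 21*sqrt(2)*z - 20*z - 140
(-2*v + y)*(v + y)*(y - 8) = -2*v^2*y + 16*v^2 - v*y^2 + 8*v*y + y^3 - 8*y^2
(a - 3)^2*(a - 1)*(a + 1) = a^4 - 6*a^3 + 8*a^2 + 6*a - 9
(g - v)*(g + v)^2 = g^3 + g^2*v - g*v^2 - v^3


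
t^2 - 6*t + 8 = (t - 4)*(t - 2)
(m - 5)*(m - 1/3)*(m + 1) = m^3 - 13*m^2/3 - 11*m/3 + 5/3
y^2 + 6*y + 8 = (y + 2)*(y + 4)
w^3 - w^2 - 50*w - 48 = (w - 8)*(w + 1)*(w + 6)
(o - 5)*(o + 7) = o^2 + 2*o - 35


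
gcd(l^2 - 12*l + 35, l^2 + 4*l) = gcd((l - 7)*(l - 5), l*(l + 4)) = 1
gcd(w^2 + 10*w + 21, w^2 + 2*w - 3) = w + 3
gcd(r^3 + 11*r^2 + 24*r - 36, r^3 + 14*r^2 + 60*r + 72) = r^2 + 12*r + 36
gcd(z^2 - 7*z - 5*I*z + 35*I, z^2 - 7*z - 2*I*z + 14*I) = z - 7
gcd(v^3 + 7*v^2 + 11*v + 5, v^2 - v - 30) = v + 5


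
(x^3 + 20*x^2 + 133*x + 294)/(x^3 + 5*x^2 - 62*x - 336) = (x + 7)/(x - 8)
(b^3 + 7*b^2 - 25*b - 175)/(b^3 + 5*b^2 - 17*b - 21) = (b^2 - 25)/(b^2 - 2*b - 3)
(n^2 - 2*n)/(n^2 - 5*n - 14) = n*(2 - n)/(-n^2 + 5*n + 14)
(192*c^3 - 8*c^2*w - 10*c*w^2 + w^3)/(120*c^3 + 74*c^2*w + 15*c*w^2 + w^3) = (48*c^2 - 14*c*w + w^2)/(30*c^2 + 11*c*w + w^2)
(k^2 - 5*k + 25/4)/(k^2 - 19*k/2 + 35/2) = (k - 5/2)/(k - 7)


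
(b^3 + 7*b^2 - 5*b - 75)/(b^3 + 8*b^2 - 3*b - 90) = (b + 5)/(b + 6)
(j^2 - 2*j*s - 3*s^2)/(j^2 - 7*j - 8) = (-j^2 + 2*j*s + 3*s^2)/(-j^2 + 7*j + 8)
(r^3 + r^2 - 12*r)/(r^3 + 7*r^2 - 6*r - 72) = r/(r + 6)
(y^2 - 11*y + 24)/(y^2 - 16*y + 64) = (y - 3)/(y - 8)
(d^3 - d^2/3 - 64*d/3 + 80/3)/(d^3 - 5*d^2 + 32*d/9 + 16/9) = 3*(d + 5)/(3*d + 1)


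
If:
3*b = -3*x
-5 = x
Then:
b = 5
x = -5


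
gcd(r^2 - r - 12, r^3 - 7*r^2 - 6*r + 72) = r^2 - r - 12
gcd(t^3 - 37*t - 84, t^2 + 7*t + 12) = t^2 + 7*t + 12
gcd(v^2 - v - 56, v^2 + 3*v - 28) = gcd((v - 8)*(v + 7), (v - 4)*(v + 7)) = v + 7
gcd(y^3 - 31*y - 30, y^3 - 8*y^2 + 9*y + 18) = y^2 - 5*y - 6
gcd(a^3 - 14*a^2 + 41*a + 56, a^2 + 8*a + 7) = a + 1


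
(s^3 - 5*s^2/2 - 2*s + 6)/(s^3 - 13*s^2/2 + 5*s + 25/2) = (2*s^3 - 5*s^2 - 4*s + 12)/(2*s^3 - 13*s^2 + 10*s + 25)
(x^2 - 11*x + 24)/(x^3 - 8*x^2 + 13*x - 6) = (x^2 - 11*x + 24)/(x^3 - 8*x^2 + 13*x - 6)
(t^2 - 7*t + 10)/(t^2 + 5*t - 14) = (t - 5)/(t + 7)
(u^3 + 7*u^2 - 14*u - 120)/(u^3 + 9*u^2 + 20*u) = (u^2 + 2*u - 24)/(u*(u + 4))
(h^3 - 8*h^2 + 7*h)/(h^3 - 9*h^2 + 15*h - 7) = h/(h - 1)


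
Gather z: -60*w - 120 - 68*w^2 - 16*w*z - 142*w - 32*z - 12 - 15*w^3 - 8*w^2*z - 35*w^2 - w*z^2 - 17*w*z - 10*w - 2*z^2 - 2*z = -15*w^3 - 103*w^2 - 212*w + z^2*(-w - 2) + z*(-8*w^2 - 33*w - 34) - 132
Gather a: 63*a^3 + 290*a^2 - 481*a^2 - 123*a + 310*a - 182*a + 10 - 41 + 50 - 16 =63*a^3 - 191*a^2 + 5*a + 3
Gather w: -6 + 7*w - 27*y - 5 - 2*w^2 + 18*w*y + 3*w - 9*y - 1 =-2*w^2 + w*(18*y + 10) - 36*y - 12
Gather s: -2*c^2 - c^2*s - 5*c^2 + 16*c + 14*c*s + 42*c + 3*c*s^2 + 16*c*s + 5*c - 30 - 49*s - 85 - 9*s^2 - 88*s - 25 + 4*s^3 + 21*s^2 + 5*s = -7*c^2 + 63*c + 4*s^3 + s^2*(3*c + 12) + s*(-c^2 + 30*c - 132) - 140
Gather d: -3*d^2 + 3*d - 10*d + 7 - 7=-3*d^2 - 7*d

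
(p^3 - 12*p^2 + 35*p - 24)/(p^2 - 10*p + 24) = (p^3 - 12*p^2 + 35*p - 24)/(p^2 - 10*p + 24)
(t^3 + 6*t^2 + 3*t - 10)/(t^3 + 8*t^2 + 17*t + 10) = (t - 1)/(t + 1)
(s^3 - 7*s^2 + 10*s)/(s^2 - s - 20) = s*(s - 2)/(s + 4)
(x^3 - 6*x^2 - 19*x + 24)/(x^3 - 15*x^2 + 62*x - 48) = (x + 3)/(x - 6)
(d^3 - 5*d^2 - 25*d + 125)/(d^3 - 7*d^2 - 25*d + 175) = (d - 5)/(d - 7)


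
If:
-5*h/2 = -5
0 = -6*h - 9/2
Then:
No Solution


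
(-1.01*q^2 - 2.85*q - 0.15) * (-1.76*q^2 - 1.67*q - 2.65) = 1.7776*q^4 + 6.7027*q^3 + 7.7*q^2 + 7.803*q + 0.3975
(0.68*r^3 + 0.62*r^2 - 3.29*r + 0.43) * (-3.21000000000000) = -2.1828*r^3 - 1.9902*r^2 + 10.5609*r - 1.3803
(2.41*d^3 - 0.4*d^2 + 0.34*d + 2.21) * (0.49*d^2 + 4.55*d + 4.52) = 1.1809*d^5 + 10.7695*d^4 + 9.2398*d^3 + 0.8219*d^2 + 11.5923*d + 9.9892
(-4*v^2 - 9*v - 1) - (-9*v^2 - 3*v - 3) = 5*v^2 - 6*v + 2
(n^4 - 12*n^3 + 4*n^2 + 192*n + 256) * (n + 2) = n^5 - 10*n^4 - 20*n^3 + 200*n^2 + 640*n + 512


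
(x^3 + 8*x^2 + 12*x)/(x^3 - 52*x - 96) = x/(x - 8)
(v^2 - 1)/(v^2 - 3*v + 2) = (v + 1)/(v - 2)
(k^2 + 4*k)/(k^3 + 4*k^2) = 1/k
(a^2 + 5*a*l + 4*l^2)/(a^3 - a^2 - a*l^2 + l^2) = (a + 4*l)/(a^2 - a*l - a + l)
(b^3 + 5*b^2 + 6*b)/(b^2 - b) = (b^2 + 5*b + 6)/(b - 1)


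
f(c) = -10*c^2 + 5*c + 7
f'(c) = 5 - 20*c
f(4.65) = -185.98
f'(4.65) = -88.00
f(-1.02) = -8.50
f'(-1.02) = 25.40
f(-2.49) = -67.45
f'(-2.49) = 54.80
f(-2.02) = -43.90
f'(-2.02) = 45.40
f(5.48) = -265.90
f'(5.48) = -104.60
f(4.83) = -202.14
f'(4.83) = -91.60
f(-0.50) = 2.00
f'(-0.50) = 15.00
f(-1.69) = -30.01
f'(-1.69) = 38.80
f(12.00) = -1373.00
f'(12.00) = -235.00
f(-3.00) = -98.00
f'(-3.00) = 65.00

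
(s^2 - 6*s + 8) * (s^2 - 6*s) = s^4 - 12*s^3 + 44*s^2 - 48*s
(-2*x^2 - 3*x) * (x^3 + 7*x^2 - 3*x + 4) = -2*x^5 - 17*x^4 - 15*x^3 + x^2 - 12*x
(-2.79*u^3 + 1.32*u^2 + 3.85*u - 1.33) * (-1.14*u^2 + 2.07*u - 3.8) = 3.1806*u^5 - 7.2801*u^4 + 8.9454*u^3 + 4.4697*u^2 - 17.3831*u + 5.054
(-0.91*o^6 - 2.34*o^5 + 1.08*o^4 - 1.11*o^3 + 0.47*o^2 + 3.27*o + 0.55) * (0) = 0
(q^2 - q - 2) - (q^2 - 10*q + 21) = 9*q - 23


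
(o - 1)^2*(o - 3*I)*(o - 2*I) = o^4 - 2*o^3 - 5*I*o^3 - 5*o^2 + 10*I*o^2 + 12*o - 5*I*o - 6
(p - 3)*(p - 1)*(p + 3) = p^3 - p^2 - 9*p + 9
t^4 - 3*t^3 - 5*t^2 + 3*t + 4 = (t - 4)*(t - 1)*(t + 1)^2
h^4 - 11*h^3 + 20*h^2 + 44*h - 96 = (h - 8)*(h - 3)*(h - 2)*(h + 2)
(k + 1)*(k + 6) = k^2 + 7*k + 6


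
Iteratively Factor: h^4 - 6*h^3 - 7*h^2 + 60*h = (h)*(h^3 - 6*h^2 - 7*h + 60) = h*(h + 3)*(h^2 - 9*h + 20) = h*(h - 4)*(h + 3)*(h - 5)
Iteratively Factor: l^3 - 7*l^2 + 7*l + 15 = (l - 5)*(l^2 - 2*l - 3) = (l - 5)*(l + 1)*(l - 3)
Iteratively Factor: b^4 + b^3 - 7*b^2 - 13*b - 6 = (b + 1)*(b^3 - 7*b - 6) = (b + 1)*(b + 2)*(b^2 - 2*b - 3) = (b - 3)*(b + 1)*(b + 2)*(b + 1)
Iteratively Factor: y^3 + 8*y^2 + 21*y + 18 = (y + 2)*(y^2 + 6*y + 9) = (y + 2)*(y + 3)*(y + 3)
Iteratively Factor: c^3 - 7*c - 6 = (c + 1)*(c^2 - c - 6) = (c - 3)*(c + 1)*(c + 2)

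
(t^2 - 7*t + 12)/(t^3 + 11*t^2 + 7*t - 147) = (t - 4)/(t^2 + 14*t + 49)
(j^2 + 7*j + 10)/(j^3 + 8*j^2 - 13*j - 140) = (j + 2)/(j^2 + 3*j - 28)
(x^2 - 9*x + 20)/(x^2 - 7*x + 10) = (x - 4)/(x - 2)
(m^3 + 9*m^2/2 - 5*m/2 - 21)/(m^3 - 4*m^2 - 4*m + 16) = (2*m^2 + 13*m + 21)/(2*(m^2 - 2*m - 8))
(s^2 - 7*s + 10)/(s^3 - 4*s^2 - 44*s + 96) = (s - 5)/(s^2 - 2*s - 48)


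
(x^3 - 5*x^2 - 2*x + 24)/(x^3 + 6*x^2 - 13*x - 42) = (x - 4)/(x + 7)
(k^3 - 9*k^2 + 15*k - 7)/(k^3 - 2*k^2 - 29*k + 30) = (k^2 - 8*k + 7)/(k^2 - k - 30)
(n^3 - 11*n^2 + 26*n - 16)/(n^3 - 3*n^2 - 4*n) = (-n^3 + 11*n^2 - 26*n + 16)/(n*(-n^2 + 3*n + 4))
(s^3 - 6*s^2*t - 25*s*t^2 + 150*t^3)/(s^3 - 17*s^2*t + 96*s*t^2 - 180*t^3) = (s + 5*t)/(s - 6*t)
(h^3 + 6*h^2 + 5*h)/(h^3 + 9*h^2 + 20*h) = (h + 1)/(h + 4)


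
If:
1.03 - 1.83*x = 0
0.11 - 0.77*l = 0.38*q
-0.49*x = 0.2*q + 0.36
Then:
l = 1.71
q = -3.18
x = 0.56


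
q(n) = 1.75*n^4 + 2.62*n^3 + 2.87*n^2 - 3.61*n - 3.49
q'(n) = 7.0*n^3 + 7.86*n^2 + 5.74*n - 3.61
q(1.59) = 19.74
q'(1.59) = 53.53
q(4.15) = 737.29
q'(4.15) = 655.89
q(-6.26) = 2176.27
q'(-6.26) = -1448.73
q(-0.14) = -2.93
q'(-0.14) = -4.28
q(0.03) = -3.60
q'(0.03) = -3.43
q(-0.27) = -2.35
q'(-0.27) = -4.72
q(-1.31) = 5.43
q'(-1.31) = -13.38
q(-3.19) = 133.40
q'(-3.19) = -169.17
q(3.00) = 224.00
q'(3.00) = 273.35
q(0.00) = -3.49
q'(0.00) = -3.61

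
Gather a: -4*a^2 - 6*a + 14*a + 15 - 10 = -4*a^2 + 8*a + 5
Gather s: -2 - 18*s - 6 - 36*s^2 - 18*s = -36*s^2 - 36*s - 8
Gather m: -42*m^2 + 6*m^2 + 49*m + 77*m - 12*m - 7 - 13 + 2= -36*m^2 + 114*m - 18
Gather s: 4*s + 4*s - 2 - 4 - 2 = 8*s - 8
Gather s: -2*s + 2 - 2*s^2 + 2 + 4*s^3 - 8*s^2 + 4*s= 4*s^3 - 10*s^2 + 2*s + 4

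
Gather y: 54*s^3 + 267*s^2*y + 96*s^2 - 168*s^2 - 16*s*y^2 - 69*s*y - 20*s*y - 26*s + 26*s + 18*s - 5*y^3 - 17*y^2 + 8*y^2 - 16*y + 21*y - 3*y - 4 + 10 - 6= 54*s^3 - 72*s^2 + 18*s - 5*y^3 + y^2*(-16*s - 9) + y*(267*s^2 - 89*s + 2)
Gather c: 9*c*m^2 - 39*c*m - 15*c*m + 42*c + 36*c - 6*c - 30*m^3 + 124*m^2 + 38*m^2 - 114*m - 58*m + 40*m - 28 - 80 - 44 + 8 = c*(9*m^2 - 54*m + 72) - 30*m^3 + 162*m^2 - 132*m - 144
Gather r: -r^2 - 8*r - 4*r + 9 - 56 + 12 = -r^2 - 12*r - 35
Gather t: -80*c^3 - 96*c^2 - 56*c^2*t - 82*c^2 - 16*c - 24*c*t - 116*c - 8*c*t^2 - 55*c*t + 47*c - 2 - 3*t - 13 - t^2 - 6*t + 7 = -80*c^3 - 178*c^2 - 85*c + t^2*(-8*c - 1) + t*(-56*c^2 - 79*c - 9) - 8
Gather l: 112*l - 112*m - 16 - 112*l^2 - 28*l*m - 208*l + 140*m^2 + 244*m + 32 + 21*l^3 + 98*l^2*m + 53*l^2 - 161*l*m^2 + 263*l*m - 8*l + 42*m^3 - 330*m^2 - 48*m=21*l^3 + l^2*(98*m - 59) + l*(-161*m^2 + 235*m - 104) + 42*m^3 - 190*m^2 + 84*m + 16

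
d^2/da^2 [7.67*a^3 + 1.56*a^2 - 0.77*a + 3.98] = 46.02*a + 3.12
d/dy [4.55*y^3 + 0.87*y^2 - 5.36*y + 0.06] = 13.65*y^2 + 1.74*y - 5.36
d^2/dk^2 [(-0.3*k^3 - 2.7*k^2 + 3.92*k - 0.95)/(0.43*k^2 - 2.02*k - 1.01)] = (4.44089209850063e-16*k^4 - 5.949644*k^3 - 11.76195*k^2 + 13.329576*k - 30.081638)/(0.079507*k^6 - 1.120494*k^5 + 4.703469*k^4 - 2.978692*k^3 - 11.047683*k^2 - 6.181806*k - 1.030301)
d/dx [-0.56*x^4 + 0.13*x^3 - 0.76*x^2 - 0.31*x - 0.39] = -2.24*x^3 + 0.39*x^2 - 1.52*x - 0.31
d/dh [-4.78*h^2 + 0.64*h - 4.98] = 0.64 - 9.56*h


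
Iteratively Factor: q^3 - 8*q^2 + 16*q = (q)*(q^2 - 8*q + 16) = q*(q - 4)*(q - 4)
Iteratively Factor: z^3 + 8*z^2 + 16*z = (z)*(z^2 + 8*z + 16) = z*(z + 4)*(z + 4)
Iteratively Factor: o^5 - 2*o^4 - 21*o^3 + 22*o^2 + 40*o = (o)*(o^4 - 2*o^3 - 21*o^2 + 22*o + 40) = o*(o - 2)*(o^3 - 21*o - 20) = o*(o - 5)*(o - 2)*(o^2 + 5*o + 4) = o*(o - 5)*(o - 2)*(o + 1)*(o + 4)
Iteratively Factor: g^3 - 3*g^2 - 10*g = (g - 5)*(g^2 + 2*g) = g*(g - 5)*(g + 2)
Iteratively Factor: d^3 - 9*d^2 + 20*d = (d - 4)*(d^2 - 5*d) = d*(d - 4)*(d - 5)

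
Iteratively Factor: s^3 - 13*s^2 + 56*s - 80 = (s - 4)*(s^2 - 9*s + 20) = (s - 5)*(s - 4)*(s - 4)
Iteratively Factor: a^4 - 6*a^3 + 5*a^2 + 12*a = (a - 4)*(a^3 - 2*a^2 - 3*a) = (a - 4)*(a + 1)*(a^2 - 3*a) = a*(a - 4)*(a + 1)*(a - 3)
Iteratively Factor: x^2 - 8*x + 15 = (x - 3)*(x - 5)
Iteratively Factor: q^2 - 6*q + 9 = (q - 3)*(q - 3)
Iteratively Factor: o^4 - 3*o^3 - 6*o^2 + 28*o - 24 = (o - 2)*(o^3 - o^2 - 8*o + 12) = (o - 2)*(o + 3)*(o^2 - 4*o + 4) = (o - 2)^2*(o + 3)*(o - 2)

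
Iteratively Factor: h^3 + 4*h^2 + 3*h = (h + 1)*(h^2 + 3*h) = (h + 1)*(h + 3)*(h)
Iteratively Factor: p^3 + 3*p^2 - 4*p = (p)*(p^2 + 3*p - 4) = p*(p - 1)*(p + 4)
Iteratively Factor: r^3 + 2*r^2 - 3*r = (r - 1)*(r^2 + 3*r) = (r - 1)*(r + 3)*(r)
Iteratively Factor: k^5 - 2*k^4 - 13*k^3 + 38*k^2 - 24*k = (k)*(k^4 - 2*k^3 - 13*k^2 + 38*k - 24) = k*(k - 2)*(k^3 - 13*k + 12) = k*(k - 3)*(k - 2)*(k^2 + 3*k - 4) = k*(k - 3)*(k - 2)*(k + 4)*(k - 1)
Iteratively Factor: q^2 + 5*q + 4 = (q + 4)*(q + 1)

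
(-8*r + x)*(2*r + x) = -16*r^2 - 6*r*x + x^2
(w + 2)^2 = w^2 + 4*w + 4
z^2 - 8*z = z*(z - 8)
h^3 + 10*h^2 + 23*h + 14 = (h + 1)*(h + 2)*(h + 7)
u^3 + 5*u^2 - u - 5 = (u - 1)*(u + 1)*(u + 5)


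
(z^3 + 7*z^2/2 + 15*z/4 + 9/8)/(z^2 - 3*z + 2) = (8*z^3 + 28*z^2 + 30*z + 9)/(8*(z^2 - 3*z + 2))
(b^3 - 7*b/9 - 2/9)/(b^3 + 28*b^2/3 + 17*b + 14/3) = (3*b^2 - b - 2)/(3*(b^2 + 9*b + 14))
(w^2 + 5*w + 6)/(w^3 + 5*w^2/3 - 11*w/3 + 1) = 3*(w + 2)/(3*w^2 - 4*w + 1)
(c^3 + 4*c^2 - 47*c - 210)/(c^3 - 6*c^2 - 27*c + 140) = (c + 6)/(c - 4)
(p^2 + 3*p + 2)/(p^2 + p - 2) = (p + 1)/(p - 1)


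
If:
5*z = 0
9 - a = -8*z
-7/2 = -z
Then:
No Solution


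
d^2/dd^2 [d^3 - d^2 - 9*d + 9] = 6*d - 2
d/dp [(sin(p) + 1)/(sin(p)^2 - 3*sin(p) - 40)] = (-2*sin(p) + cos(p)^2 - 38)*cos(p)/((sin(p) - 8)^2*(sin(p) + 5)^2)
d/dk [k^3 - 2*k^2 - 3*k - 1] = 3*k^2 - 4*k - 3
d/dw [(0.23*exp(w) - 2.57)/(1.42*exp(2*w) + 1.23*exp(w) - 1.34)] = (-0.3266*exp(2*w) + 7.2988*exp(w) + 2.8529)*exp(w)/(2.0164*exp(4*w) + 3.4932*exp(3*w) - 2.2927*exp(2*w) - 3.2964*exp(w) + 1.7956)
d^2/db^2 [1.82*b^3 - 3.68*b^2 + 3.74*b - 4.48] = 10.92*b - 7.36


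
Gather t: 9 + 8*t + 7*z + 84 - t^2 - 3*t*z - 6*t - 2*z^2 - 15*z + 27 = -t^2 + t*(2 - 3*z) - 2*z^2 - 8*z + 120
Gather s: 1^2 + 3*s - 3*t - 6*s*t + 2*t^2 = s*(3 - 6*t) + 2*t^2 - 3*t + 1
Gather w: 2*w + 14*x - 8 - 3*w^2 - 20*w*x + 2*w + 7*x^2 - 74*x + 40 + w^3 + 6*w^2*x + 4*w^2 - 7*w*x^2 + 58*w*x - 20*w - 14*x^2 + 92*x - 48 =w^3 + w^2*(6*x + 1) + w*(-7*x^2 + 38*x - 16) - 7*x^2 + 32*x - 16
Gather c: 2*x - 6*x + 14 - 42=-4*x - 28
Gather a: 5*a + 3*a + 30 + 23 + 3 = 8*a + 56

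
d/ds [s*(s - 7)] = 2*s - 7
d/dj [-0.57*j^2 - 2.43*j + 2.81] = -1.14*j - 2.43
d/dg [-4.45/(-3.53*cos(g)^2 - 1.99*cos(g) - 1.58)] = (31.417*cos(g) + 8.8555)*sin(g)/(3.53*cos(g)^2 + 1.99*cos(g) + 1.58)^2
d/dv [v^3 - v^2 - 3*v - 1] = 3*v^2 - 2*v - 3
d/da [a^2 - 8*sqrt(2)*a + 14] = 2*a - 8*sqrt(2)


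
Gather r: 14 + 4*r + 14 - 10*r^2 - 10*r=-10*r^2 - 6*r + 28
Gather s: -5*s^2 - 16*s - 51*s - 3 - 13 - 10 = -5*s^2 - 67*s - 26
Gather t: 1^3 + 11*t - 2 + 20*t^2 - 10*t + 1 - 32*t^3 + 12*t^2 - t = -32*t^3 + 32*t^2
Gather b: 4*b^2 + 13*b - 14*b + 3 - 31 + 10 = 4*b^2 - b - 18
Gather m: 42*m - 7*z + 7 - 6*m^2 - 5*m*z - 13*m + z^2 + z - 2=-6*m^2 + m*(29 - 5*z) + z^2 - 6*z + 5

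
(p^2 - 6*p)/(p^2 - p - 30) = p/(p + 5)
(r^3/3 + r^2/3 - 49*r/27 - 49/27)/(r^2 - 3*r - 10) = (-9*r^3 - 9*r^2 + 49*r + 49)/(27*(-r^2 + 3*r + 10))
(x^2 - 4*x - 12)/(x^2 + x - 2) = (x - 6)/(x - 1)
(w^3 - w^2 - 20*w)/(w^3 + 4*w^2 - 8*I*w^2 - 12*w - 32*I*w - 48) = w*(w - 5)/(w^2 - 8*I*w - 12)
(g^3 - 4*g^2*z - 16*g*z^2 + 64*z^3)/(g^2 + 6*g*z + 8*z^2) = (g^2 - 8*g*z + 16*z^2)/(g + 2*z)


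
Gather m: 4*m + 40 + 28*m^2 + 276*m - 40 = 28*m^2 + 280*m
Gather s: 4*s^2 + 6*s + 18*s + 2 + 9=4*s^2 + 24*s + 11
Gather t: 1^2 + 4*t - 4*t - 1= 0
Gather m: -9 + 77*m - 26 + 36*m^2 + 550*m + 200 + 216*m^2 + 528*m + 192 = 252*m^2 + 1155*m + 357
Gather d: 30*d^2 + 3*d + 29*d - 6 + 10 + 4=30*d^2 + 32*d + 8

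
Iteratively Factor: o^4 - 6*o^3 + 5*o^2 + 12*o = (o)*(o^3 - 6*o^2 + 5*o + 12) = o*(o - 3)*(o^2 - 3*o - 4) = o*(o - 3)*(o + 1)*(o - 4)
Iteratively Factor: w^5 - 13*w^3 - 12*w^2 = (w + 1)*(w^4 - w^3 - 12*w^2) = w*(w + 1)*(w^3 - w^2 - 12*w) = w*(w - 4)*(w + 1)*(w^2 + 3*w) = w*(w - 4)*(w + 1)*(w + 3)*(w)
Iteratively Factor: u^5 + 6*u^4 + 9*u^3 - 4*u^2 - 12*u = (u + 2)*(u^4 + 4*u^3 + u^2 - 6*u) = u*(u + 2)*(u^3 + 4*u^2 + u - 6) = u*(u - 1)*(u + 2)*(u^2 + 5*u + 6) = u*(u - 1)*(u + 2)^2*(u + 3)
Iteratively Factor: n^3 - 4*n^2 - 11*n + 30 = (n - 2)*(n^2 - 2*n - 15) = (n - 2)*(n + 3)*(n - 5)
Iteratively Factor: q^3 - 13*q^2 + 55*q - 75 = (q - 5)*(q^2 - 8*q + 15) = (q - 5)*(q - 3)*(q - 5)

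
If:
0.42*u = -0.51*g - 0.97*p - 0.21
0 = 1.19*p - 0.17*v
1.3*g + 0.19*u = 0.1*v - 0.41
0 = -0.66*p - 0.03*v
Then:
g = -0.29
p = 0.00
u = -0.14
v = 0.00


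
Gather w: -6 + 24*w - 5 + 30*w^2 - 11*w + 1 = 30*w^2 + 13*w - 10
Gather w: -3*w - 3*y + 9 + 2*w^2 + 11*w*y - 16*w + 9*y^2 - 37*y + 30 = 2*w^2 + w*(11*y - 19) + 9*y^2 - 40*y + 39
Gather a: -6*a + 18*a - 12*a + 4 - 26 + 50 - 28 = 0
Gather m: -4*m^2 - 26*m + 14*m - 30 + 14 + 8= -4*m^2 - 12*m - 8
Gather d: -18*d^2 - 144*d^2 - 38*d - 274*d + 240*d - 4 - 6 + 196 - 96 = -162*d^2 - 72*d + 90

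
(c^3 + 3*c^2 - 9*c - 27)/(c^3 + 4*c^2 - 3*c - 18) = (c - 3)/(c - 2)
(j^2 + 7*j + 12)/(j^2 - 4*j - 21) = (j + 4)/(j - 7)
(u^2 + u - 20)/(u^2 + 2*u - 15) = (u - 4)/(u - 3)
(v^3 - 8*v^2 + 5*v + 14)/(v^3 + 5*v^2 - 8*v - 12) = (v - 7)/(v + 6)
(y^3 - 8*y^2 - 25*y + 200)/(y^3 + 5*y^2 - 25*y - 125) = (y - 8)/(y + 5)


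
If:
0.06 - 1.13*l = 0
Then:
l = 0.05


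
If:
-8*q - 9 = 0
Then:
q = -9/8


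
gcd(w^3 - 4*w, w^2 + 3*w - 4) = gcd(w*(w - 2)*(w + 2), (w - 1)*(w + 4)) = 1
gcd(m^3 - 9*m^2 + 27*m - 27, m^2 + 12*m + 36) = 1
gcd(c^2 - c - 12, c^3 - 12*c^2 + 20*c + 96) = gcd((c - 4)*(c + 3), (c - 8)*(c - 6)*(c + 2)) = 1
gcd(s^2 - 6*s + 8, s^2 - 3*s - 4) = s - 4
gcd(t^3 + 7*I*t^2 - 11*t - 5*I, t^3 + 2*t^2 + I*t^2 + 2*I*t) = t + I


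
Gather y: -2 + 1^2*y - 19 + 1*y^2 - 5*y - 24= y^2 - 4*y - 45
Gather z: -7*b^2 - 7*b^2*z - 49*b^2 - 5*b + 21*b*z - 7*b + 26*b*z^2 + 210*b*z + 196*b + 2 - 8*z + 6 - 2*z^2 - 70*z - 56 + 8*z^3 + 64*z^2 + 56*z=-56*b^2 + 184*b + 8*z^3 + z^2*(26*b + 62) + z*(-7*b^2 + 231*b - 22) - 48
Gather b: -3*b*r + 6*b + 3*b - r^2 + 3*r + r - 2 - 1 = b*(9 - 3*r) - r^2 + 4*r - 3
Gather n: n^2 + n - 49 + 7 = n^2 + n - 42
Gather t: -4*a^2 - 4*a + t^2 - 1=-4*a^2 - 4*a + t^2 - 1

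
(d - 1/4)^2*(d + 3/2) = d^3 + d^2 - 11*d/16 + 3/32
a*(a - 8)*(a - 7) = a^3 - 15*a^2 + 56*a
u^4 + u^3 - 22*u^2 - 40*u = u*(u - 5)*(u + 2)*(u + 4)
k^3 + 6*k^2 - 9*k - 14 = (k - 2)*(k + 1)*(k + 7)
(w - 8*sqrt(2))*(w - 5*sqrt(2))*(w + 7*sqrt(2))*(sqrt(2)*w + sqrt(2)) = sqrt(2)*w^4 - 12*w^3 + sqrt(2)*w^3 - 102*sqrt(2)*w^2 - 12*w^2 - 102*sqrt(2)*w + 1120*w + 1120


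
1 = 1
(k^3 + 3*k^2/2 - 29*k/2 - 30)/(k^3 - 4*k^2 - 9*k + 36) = (k + 5/2)/(k - 3)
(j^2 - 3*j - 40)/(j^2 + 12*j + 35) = (j - 8)/(j + 7)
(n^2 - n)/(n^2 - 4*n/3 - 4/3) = 3*n*(1 - n)/(-3*n^2 + 4*n + 4)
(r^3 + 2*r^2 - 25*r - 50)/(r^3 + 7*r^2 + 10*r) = (r - 5)/r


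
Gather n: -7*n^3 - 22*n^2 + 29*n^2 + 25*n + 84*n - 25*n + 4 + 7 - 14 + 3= -7*n^3 + 7*n^2 + 84*n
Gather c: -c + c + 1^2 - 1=0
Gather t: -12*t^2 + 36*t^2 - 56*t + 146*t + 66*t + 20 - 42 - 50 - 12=24*t^2 + 156*t - 84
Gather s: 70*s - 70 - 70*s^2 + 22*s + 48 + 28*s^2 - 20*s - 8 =-42*s^2 + 72*s - 30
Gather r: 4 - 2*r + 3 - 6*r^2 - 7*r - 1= -6*r^2 - 9*r + 6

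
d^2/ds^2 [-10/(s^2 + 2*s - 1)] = 20*(s^2 + 2*s - 4*(s + 1)^2 - 1)/(s^2 + 2*s - 1)^3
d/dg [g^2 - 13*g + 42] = 2*g - 13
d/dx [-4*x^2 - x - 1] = -8*x - 1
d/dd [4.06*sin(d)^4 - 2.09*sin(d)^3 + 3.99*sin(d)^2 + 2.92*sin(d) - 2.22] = (16.24*sin(d)^3 - 6.27*sin(d)^2 + 7.98*sin(d) + 2.92)*cos(d)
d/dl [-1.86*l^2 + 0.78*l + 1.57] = 0.78 - 3.72*l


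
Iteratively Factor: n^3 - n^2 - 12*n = (n)*(n^2 - n - 12) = n*(n + 3)*(n - 4)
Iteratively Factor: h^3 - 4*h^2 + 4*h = (h - 2)*(h^2 - 2*h) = h*(h - 2)*(h - 2)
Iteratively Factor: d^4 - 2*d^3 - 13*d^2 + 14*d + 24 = (d - 4)*(d^3 + 2*d^2 - 5*d - 6) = (d - 4)*(d + 1)*(d^2 + d - 6) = (d - 4)*(d + 1)*(d + 3)*(d - 2)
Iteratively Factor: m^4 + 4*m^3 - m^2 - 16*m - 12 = (m + 1)*(m^3 + 3*m^2 - 4*m - 12) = (m + 1)*(m + 3)*(m^2 - 4) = (m - 2)*(m + 1)*(m + 3)*(m + 2)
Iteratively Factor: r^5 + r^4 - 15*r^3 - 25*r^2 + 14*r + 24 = (r - 4)*(r^4 + 5*r^3 + 5*r^2 - 5*r - 6) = (r - 4)*(r - 1)*(r^3 + 6*r^2 + 11*r + 6) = (r - 4)*(r - 1)*(r + 2)*(r^2 + 4*r + 3) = (r - 4)*(r - 1)*(r + 2)*(r + 3)*(r + 1)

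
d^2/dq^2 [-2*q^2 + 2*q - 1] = -4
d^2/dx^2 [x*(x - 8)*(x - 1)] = 6*x - 18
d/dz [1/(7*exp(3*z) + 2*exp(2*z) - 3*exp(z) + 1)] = (-21*exp(2*z) - 4*exp(z) + 3)*exp(z)/(7*exp(3*z) + 2*exp(2*z) - 3*exp(z) + 1)^2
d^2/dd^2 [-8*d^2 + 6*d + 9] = -16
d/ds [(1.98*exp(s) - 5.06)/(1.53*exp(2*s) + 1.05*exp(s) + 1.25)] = (-3.0294*exp(2*s) + 15.4836*exp(s) + 7.788)*exp(s)/(2.3409*exp(4*s) + 3.213*exp(3*s) + 4.9275*exp(2*s) + 2.625*exp(s) + 1.5625)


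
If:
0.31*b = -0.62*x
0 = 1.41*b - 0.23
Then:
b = 0.16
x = -0.08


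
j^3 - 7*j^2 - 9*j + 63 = (j - 7)*(j - 3)*(j + 3)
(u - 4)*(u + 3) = u^2 - u - 12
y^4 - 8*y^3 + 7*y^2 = y^2*(y - 7)*(y - 1)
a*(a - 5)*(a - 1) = a^3 - 6*a^2 + 5*a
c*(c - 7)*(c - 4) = c^3 - 11*c^2 + 28*c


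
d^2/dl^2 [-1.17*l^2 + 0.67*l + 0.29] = -2.34000000000000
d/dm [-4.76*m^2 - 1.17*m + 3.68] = -9.52*m - 1.17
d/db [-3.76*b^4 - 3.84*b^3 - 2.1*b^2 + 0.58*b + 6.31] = -15.04*b^3 - 11.52*b^2 - 4.2*b + 0.58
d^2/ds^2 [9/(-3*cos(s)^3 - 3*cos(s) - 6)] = 3*(-9*(1 - cos(2*s))^3/8 + 17*(1 - cos(2*s))^2/4 - 7*cos(s)/2 + cos(2*s) - 9*cos(3*s)/2 - 9)/(cos(s)^3 + cos(s) + 2)^3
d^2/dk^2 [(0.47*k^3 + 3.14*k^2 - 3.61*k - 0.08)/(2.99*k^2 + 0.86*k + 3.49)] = (-7.105427357601e-15*k^5 - 89.809684*k^3 - 192.424584*k^2 + 259.137876*k + 99.712416)/(26.730899*k^6 + 23.065458*k^5 + 100.237059*k^4 + 54.481172*k^3 + 116.999109*k^2 + 31.424658*k + 42.508549)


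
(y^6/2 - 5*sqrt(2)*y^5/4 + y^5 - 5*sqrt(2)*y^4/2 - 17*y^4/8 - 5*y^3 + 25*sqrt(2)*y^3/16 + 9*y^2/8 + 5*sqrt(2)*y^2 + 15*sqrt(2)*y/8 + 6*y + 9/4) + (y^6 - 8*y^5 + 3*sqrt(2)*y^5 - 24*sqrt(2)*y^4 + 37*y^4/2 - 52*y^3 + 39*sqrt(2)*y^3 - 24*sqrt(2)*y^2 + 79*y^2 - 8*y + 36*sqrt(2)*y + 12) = 3*y^6/2 - 7*y^5 + 7*sqrt(2)*y^5/4 - 53*sqrt(2)*y^4/2 + 131*y^4/8 - 57*y^3 + 649*sqrt(2)*y^3/16 - 19*sqrt(2)*y^2 + 641*y^2/8 - 2*y + 303*sqrt(2)*y/8 + 57/4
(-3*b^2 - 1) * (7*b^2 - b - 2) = -21*b^4 + 3*b^3 - b^2 + b + 2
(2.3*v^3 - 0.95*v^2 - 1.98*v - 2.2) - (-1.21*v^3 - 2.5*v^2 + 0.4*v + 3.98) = 3.51*v^3 + 1.55*v^2 - 2.38*v - 6.18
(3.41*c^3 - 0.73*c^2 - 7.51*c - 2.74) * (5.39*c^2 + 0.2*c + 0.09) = 18.3799*c^5 - 3.2527*c^4 - 40.318*c^3 - 16.3363*c^2 - 1.2239*c - 0.2466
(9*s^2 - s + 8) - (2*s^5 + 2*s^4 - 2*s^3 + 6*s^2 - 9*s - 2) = -2*s^5 - 2*s^4 + 2*s^3 + 3*s^2 + 8*s + 10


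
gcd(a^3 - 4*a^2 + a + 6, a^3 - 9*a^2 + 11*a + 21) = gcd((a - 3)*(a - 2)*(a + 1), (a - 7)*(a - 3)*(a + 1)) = a^2 - 2*a - 3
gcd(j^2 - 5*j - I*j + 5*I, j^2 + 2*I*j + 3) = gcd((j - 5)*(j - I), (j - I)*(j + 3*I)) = j - I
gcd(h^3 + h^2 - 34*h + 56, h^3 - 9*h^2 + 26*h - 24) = h^2 - 6*h + 8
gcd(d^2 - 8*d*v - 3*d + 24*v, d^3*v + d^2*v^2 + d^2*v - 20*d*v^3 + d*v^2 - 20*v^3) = 1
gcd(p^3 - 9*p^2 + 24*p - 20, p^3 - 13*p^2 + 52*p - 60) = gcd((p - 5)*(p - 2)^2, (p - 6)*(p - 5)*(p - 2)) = p^2 - 7*p + 10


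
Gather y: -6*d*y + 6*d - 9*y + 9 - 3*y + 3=6*d + y*(-6*d - 12) + 12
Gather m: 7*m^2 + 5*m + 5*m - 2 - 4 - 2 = 7*m^2 + 10*m - 8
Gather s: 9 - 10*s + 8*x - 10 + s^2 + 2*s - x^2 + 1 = s^2 - 8*s - x^2 + 8*x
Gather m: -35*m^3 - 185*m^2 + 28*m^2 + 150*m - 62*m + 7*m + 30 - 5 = -35*m^3 - 157*m^2 + 95*m + 25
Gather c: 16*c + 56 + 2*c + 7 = 18*c + 63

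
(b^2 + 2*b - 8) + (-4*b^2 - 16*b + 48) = -3*b^2 - 14*b + 40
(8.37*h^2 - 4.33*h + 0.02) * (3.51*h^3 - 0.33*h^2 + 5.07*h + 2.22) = 29.3787*h^5 - 17.9604*h^4 + 43.935*h^3 - 3.3783*h^2 - 9.5112*h + 0.0444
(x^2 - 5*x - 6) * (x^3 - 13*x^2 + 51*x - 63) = x^5 - 18*x^4 + 110*x^3 - 240*x^2 + 9*x + 378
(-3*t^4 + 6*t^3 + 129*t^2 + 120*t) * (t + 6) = -3*t^5 - 12*t^4 + 165*t^3 + 894*t^2 + 720*t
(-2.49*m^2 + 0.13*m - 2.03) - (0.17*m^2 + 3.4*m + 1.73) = -2.66*m^2 - 3.27*m - 3.76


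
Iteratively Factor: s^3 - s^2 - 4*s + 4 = (s - 2)*(s^2 + s - 2) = (s - 2)*(s + 2)*(s - 1)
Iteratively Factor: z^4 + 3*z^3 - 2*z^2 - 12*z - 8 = (z + 1)*(z^3 + 2*z^2 - 4*z - 8) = (z + 1)*(z + 2)*(z^2 - 4) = (z - 2)*(z + 1)*(z + 2)*(z + 2)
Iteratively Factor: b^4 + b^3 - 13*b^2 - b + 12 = (b - 1)*(b^3 + 2*b^2 - 11*b - 12) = (b - 3)*(b - 1)*(b^2 + 5*b + 4) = (b - 3)*(b - 1)*(b + 4)*(b + 1)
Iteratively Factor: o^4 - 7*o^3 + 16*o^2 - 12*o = (o - 3)*(o^3 - 4*o^2 + 4*o) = (o - 3)*(o - 2)*(o^2 - 2*o) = o*(o - 3)*(o - 2)*(o - 2)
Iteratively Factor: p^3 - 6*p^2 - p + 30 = (p - 3)*(p^2 - 3*p - 10) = (p - 3)*(p + 2)*(p - 5)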